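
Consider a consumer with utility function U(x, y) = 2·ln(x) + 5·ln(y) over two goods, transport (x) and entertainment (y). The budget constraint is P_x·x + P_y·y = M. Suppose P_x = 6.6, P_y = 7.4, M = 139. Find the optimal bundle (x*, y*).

x* = 6.0173, y* = 13.417

Tangency: MRS = (2/5)·y/x = P_x/P_y.
So 2·P_y·y = 5·P_x·x; combined with the budget, a share 2/7 of income goes to x.
Demand: x*(P_x,P_y,M) = 2/7·M/P_x and y* = 5/7·M/P_y.
At P_x=6.6, P_y=7.4, M=139: x* = 2/7·139/6.6 = 6.0173, y* = 13.417.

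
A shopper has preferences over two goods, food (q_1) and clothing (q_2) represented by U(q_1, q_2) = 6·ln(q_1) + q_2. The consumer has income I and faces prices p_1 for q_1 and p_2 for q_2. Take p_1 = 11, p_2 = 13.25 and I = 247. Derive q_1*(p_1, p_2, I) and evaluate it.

Set MRS = p_1/p_2: (6/q_1)/1 = p_1/p_2.
So q_1*(p_1,p_2) = 6·p_2/p_1, independent of income; and q_2* = (I − 6·p_2)/p_2.
At the given prices: q_1* = 6·13.25/11 = 7.2273.

q_1* = 7.2273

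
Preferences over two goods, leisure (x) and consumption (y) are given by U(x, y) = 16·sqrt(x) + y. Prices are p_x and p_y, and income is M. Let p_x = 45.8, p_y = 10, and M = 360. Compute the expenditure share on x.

MU_x = 8/√x, MU_y = 1. Tangency: 8/√x = p_x/p_y.
Thus x* = (8·p_y/p_x)² — independent of M — with the rest of income spent on y.
Plugging in: x* = (8·10/45.8)² = 3.051, y* = 22.0262.
Expenditure on x: 45.8·3.051 = 139.738; share = 0.3882.

share on x = 0.3882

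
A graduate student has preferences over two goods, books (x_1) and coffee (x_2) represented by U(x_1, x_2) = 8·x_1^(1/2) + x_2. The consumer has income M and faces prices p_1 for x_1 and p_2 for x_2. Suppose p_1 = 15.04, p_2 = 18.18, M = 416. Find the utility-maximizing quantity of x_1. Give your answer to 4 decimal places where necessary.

x_1* = 23.3783

MU_x_1 = 4/√x_1, MU_x_2 = 1. Tangency: 4/√x_1 = p_1/p_2.
Thus x_1* = (4·p_2/p_1)² — independent of M — with the rest of income spent on x_2.
Plugging in: x_1* = (4·18.18/15.04)² = 23.3783.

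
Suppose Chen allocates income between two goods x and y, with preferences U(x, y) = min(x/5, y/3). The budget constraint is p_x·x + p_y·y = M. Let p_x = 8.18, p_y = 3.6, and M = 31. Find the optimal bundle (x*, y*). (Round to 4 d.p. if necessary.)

x* = 2.9981, y* = 1.7988

With perfect complements, no substitution: consume in ratio x:y = 5:3.
Budget: p_x·x + p_y·(3/5)·x = M, so (5·p_x + 3·p_y)·x = 5·M.
Demand: x*(p_x,p_y,M) = 5·M/(5·p_x + 3·p_y), y* = 3·M/(5·p_x + 3·p_y).
Here 5·8.18 + 3·3.6 = 51.7, giving x* = 2.9981 and y* = 1.7988.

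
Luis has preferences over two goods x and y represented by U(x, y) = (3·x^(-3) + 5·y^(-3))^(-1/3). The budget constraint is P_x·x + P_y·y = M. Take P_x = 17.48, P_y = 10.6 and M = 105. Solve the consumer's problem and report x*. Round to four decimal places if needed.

MU_x ∝ 3·x^(-4), MU_y ∝ 5·y^(-4), so MRS = (3/5)·(y/x)^(4) = P_x/P_y.
Solve for the ratio: y/x = [(5/3)·P_x/P_y]^(0.25).
Substitute y = (y/x)·x into the budget: x* = M/(P_x + P_y·(y/x)).
Numerically y/x = 1.287571, so x* = 105/(17.48 + 10.6·1.287571) = 3.3731.

x* = 3.3731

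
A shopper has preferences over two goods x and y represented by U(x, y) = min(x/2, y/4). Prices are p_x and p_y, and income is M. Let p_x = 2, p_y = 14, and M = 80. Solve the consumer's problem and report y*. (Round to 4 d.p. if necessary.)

y* = 5.3333

With perfect complements, no substitution: consume in ratio x:y = 2:4.
Budget: p_x·x + p_y·2·x = M, so (2·p_x + 4·p_y)·x = 2·M.
Demand: x*(p_x,p_y,M) = 2·M/(2·p_x + 4·p_y), y* = 4·M/(2·p_x + 4·p_y).
Here 2·2 + 4·14 = 60, giving y* = 5.3333.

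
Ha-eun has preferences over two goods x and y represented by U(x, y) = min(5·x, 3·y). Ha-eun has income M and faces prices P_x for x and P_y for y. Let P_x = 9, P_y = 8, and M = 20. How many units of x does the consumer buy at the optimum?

x* = 0.8955

Leontief preferences: the optimum is at the kink where x/3 = y/5, i.e. y = (5/3)·x.
Budget: P_x·x + P_y·(5/3)·x = M, so (3·P_x + 5·P_y)·x = 3·M.
Demand: x*(P_x,P_y,M) = 3·M/(3·P_x + 5·P_y), y* = 5·M/(3·P_x + 5·P_y).
Here 3·9 + 5·8 = 67, giving x* = 0.8955.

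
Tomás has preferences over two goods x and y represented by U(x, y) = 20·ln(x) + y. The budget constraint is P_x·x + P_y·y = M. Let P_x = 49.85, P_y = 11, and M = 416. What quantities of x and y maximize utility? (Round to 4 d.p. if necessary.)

x* = 4.4132, y* = 17.8182

MU_x = 20/x, MU_y = 1. Tangency: 20/x = P_x/P_y.
So x*(P_x,P_y) = 20·P_y/P_x, independent of income; and y* = (M − 20·P_y)/P_y.
At the given prices: x* = 20·11/49.85 = 4.4132, and y* = 17.8182.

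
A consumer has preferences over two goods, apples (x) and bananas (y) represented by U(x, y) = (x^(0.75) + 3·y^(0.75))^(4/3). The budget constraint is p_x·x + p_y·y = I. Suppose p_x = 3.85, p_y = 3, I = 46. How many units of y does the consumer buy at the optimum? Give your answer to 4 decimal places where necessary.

y* = 15.2443

From the CES first-order condition, (1/3)·(y/x)^(0.25) = p_x/p_y.
Solve for the ratio: y/x = [3·p_x/p_y]^(4).
With the ratio pinned down, the budget gives x* = I/(p_x + p_y·(y/x)) and y* = (y/x)·x*.
Numerically y/x = 219.706506, so x* = 46/(3.85 + 3·219.706506) = 0.0694 and y* = 219.706506·0.0694 = 15.2443.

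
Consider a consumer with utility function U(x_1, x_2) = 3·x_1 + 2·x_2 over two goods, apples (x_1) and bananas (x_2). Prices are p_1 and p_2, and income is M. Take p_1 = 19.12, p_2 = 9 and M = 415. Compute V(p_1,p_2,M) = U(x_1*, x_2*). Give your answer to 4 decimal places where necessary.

Perfect substitutes: compare marginal utility per dollar. 3/p_1 vs 2/p_2 → 0.1569 vs 0.2222.
x_2 gives more utility per dollar, so spend all income on x_2: x_2* = M/p_2, x_1* = 0.
Numerically: x_1* = 0, x_2* = 46.1111.
Utility at the optimum: U(0, 46.1111) = 92.2222.

V = 92.2222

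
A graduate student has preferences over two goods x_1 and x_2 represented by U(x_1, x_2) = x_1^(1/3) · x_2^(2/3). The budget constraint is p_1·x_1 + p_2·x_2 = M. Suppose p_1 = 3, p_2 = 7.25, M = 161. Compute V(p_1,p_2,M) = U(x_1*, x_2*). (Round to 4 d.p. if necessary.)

The MRS is (1/2)·x_2/x_1. Set MRS = p_1/p_2.
Rearranging, p_2·x_2 = 2·p_1·x_1. Substituting into the budget gives p_1·x_1·(1 + 2) = M.
Demand: x_1*(p_1,p_2,M) = 1/3·M/p_1 and x_2* = 2/3·M/p_2.
At p_1=3, p_2=7.25, M=161: x_1* = 1/3·161/3 = 17.8889, x_2* = 14.8046.
Utility at the optimum: U(17.8889, 14.8046) = 15.7686.

V = 15.7686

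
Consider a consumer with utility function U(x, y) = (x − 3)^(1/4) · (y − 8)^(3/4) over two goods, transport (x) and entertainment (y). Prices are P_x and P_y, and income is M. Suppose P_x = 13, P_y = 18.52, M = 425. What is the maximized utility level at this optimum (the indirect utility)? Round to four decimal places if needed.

This is Cobb-Douglas in (x−3, y−8): tangency gives 0.25·P_y·(y−8) = 0.75·P_x·(x−3).
After buying the subsistence bundle (3, 8), a share 0.25 of the remaining income goes to x: x* = 3 + 0.25·(M − 3P_x − 8P_y)/P_x.
Discretionary income = 425 − 3·13 − 8·18.52 = 237.84; x* = 3 + 0.25·237.84/13 = 7.5738; y* = 8 + 0.75·237.84/18.52 = 17.6317.
Utility at the optimum: U(7.5738, 17.6317) = 7.9956.

V = 7.9956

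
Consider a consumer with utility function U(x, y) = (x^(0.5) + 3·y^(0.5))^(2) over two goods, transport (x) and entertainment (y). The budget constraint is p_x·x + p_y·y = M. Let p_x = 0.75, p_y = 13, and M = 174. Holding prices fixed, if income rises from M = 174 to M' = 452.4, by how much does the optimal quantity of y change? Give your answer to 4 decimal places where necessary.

Δy* = 7.3192

MRS = MU_x/MU_y = (1/3)·(y/x)^(0.5). Set equal to p_x/p_y.
Hence y/x = (3·p_x/p_y)^(1/(0.5)), i.e. raised to the 2 power.
Substitute y = (y/x)·x into the budget: x* = M/(p_x + p_y·(y/x)).
Numerically y/x = 0.029956, so x* = 174/(0.75 + 13·0.029956) = 152.7089 and y* = 0.029956·152.7089 = 4.5745.
At M' = 452.4: y* = 11.8937. Change: 11.8937 − 4.5745 = 7.3192.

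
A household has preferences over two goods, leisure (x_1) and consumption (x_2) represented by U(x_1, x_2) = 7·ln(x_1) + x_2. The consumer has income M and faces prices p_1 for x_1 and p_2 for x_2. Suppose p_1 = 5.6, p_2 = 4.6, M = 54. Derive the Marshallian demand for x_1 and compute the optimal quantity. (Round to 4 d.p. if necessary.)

x_1* = 5.75

MU_x_1 = 7/x_1, MU_x_2 = 1. Tangency: 7/x_1 = p_1/p_2.
So x_1*(p_1,p_2) = 7·p_2/p_1, independent of income; and x_2* = (M − 7·p_2)/p_2.
At the given prices: x_1* = 7·4.6/5.6 = 5.75.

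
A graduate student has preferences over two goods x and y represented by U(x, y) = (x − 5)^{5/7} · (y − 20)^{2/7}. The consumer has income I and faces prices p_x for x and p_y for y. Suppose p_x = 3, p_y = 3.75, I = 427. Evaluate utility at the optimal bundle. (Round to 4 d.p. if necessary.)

This is Cobb-Douglas in (x−5, y−20): tangency gives 5/7·p_y·(y−20) = 2/7·p_x·(x−5).
Substituting into the budget: x* = 5 + 5/7·(I − 5·p_x − 20·p_y)/p_x, and y* = 20 + 2/7·(…)/p_y.
Discretionary income = 427 − 5·3 − 20·3.75 = 337; x* = 5 + 5/7·337/3 = 85.2381; y* = 20 + 2/7·337/3.75 = 45.6762.
Utility at the optimum: U(85.2381, 45.6762) = 57.9422.

V = 57.9422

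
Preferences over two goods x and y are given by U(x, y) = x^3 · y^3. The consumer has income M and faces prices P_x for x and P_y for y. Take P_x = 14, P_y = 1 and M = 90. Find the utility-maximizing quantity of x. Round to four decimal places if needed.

Tangency: MRS = y/x = P_x/P_y.
So 3·P_y·y = 3·P_x·x; combined with the budget, a share 0.5 of income goes to x.
Demand: x*(P_x,P_y,M) = 0.5·M/P_x and y* = 0.5·M/P_y.
At P_x=14, P_y=1, M=90: x* = 0.5·90/14 = 3.2143.

x* = 3.2143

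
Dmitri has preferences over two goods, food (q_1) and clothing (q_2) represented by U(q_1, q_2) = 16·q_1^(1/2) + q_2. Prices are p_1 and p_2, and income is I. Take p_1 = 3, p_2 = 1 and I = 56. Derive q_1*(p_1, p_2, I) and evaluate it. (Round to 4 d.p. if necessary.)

Set MRS = p_1/p_2: 8·q_1^(−1/2) = p_1/p_2.
Solve: √q_1 = 8·p_2/p_1, so q_1*(p_1,p_2) = (8·p_2/p_1)², and q_2* = (I − p_1·q_1*)/p_2.
Plugging in: q_1* = (8·1/3)² = 7.1111.

q_1* = 7.1111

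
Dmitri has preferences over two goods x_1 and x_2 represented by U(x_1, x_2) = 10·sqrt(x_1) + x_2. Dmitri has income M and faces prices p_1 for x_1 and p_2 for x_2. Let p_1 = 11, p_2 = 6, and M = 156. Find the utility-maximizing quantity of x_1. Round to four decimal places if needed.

x_1* = 7.438

Thus x_1* = (5·p_2/p_1)² — independent of M — with the rest of income spent on x_2.
Plugging in: x_1* = (5·6/11)² = 7.438.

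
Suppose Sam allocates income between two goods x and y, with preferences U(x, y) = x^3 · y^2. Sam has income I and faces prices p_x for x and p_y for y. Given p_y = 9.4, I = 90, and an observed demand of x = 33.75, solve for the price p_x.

Tangency: MRS = (3/2)·y/x = p_x/p_y.
So 3·p_y·y = 2·p_x·x; combined with the budget, a share 0.6 of income goes to x.
Demand: x*(p_x,p_y,I) = 0.6·I/p_x and y* = 0.4·I/p_y.
Set x* = 33.75 in the demand function and solve for p_x: p_x = 1.6.

p_x = 1.6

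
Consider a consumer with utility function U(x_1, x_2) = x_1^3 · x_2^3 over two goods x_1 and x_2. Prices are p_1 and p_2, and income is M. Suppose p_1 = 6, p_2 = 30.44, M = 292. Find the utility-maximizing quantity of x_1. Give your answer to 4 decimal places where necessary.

x_1* = 24.3333

MU_x_1/MU_x_2 = (3·x_2)/(3·x_1); tangency sets this equal to p_1/p_2.
So 3·p_2·x_2 = 3·p_1·x_1; combined with the budget, a share 0.5 of income goes to x_1.
Demand: x_1*(p_1,p_2,M) = 0.5·M/p_1 and x_2* = 0.5·M/p_2.
At p_1=6, p_2=30.44, M=292: x_1* = 0.5·292/6 = 24.3333.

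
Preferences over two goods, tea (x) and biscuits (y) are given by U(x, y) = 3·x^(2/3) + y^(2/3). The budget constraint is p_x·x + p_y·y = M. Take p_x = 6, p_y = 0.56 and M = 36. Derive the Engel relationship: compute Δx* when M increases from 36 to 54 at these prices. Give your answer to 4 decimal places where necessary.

MRS = MU_x/MU_y = 3·(y/x)^(1/3). Set equal to p_x/p_y.
Solve for the ratio: y/x = [(1/3)·p_x/p_y]^(3).
With the ratio pinned down, the budget gives x* = M/(p_x + p_y·(y/x)) and y* = (y/x)·x*.
Numerically y/x = 45.553936, so x* = 36/(6 + 0.56·45.553936) = 1.1425.
At M' = 54: x* = 1.7137. Change: 1.7137 − 1.1425 = 0.5712.

Δx* = 0.5712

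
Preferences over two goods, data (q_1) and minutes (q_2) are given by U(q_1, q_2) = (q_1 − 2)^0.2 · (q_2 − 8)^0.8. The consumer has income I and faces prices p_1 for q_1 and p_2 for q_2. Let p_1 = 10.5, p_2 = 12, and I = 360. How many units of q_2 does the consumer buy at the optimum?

Substituting into the budget: q_1* = 2 + 0.2·(I − 2·p_1 − 8·p_2)/p_1, and q_2* = 8 + 0.8·(…)/p_2.
Discretionary income = 360 − 2·10.5 − 8·12 = 243; q_2* = 8 + 0.8·243/12 = 24.2.

q_2* = 24.2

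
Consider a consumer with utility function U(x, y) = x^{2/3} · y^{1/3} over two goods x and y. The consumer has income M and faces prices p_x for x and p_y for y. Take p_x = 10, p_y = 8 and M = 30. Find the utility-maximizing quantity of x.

The MRS is 2·y/x. Set MRS = p_x/p_y.
Rearranging, p_y·y = (1/2)·p_x·x. Substituting into the budget gives p_x·x·(1 + (1/2)) = M.
Demand: x*(p_x,p_y,M) = 2/3·M/p_x and y* = 1/3·M/p_y.
At p_x=10, p_y=8, M=30: x* = 2/3·30/10 = 2.

x* = 2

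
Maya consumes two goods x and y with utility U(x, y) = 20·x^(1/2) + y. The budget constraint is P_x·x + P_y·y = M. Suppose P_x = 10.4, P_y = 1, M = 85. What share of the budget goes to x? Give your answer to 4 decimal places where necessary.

share on x = 0.1131

MU_x = 10/√x, MU_y = 1. Tangency: 10/√x = P_x/P_y.
Thus x* = (10·P_y/P_x)² — independent of M — with the rest of income spent on y.
Plugging in: x* = (10·1/10.4)² = 0.9246, y* = 75.3846.
Expenditure on x: 10.4·0.9246 = 9.6154; share = 0.1131.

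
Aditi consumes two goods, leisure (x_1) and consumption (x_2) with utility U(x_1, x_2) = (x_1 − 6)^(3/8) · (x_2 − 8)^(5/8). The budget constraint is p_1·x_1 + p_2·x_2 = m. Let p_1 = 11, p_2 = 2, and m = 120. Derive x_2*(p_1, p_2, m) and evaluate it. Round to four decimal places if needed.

Let x_1' = x_1−6, x_2' = x_2−8. MRS = (3/5)·x_2'/x_1' = p_1/p_2.
After buying the subsistence bundle (6, 8), a share 0.375 of the remaining income goes to x_1: x_1* = 6 + 0.375·(m − 6p_1 − 8p_2)/p_1.
Discretionary income = 120 − 6·11 − 8·2 = 38; x_2* = 8 + 0.625·38/2 = 19.875.

x_2* = 19.875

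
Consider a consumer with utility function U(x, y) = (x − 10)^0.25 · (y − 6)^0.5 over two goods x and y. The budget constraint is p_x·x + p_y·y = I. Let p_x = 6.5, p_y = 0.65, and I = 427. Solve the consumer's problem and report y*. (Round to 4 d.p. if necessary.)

y* = 373.2821

Let x' = x−10, y' = y−6. MRS = (1/2)·y'/x' = p_x/p_y.
Substituting into the budget: x* = 10 + 1/3·(I − 10·p_x − 6·p_y)/p_x, and y* = 6 + 2/3·(…)/p_y.
Discretionary income = 427 − 10·6.5 − 6·0.65 = 358.1; y* = 6 + 2/3·358.1/0.65 = 373.2821.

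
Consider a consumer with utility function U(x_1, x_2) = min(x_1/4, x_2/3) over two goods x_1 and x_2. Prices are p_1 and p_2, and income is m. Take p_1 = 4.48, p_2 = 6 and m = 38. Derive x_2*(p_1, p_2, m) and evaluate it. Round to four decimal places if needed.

Leontief preferences: the optimum is at the kink where x_1/4 = x_2/3, i.e. x_2 = (3/4)·x_1.
Budget: p_1·x_1 + p_2·(3/4)·x_1 = m, so (4·p_1 + 3·p_2)·x_1 = 4·m.
Demand: x_1*(p_1,p_2,m) = 4·m/(4·p_1 + 3·p_2), x_2* = 3·m/(4·p_1 + 3·p_2).
Here 4·4.48 + 3·6 = 35.92, giving x_2* = 3.1737.

x_2* = 3.1737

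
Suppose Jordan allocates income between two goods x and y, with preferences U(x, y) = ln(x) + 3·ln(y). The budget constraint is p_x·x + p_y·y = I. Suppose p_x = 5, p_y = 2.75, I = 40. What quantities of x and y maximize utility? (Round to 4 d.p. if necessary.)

x* = 2, y* = 10.9091

The MRS is (1/3)·y/x. Set MRS = p_x/p_y.
So p_y·y = 3·p_x·x; combined with the budget, a share 0.25 of income goes to x.
Demand: x*(p_x,p_y,I) = 0.25·I/p_x and y* = 0.75·I/p_y.
At p_x=5, p_y=2.75, I=40: x* = 0.25·40/5 = 2, y* = 10.9091.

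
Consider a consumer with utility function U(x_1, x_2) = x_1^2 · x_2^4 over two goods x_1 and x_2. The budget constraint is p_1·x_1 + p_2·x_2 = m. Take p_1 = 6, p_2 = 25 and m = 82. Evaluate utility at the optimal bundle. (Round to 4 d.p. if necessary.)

V = 474.4747

Tangency: MRS = (1/2)·x_2/x_1 = p_1/p_2.
So 2·p_2·x_2 = 4·p_1·x_1; combined with the budget, a share 1/3 of income goes to x_1.
Demand: x_1*(p_1,p_2,m) = 1/3·m/p_1 and x_2* = 2/3·m/p_2.
At p_1=6, p_2=25, m=82: x_1* = 1/3·82/6 = 4.5556, x_2* = 2.1867.
Utility at the optimum: U(4.5556, 2.1867) = 474.4747.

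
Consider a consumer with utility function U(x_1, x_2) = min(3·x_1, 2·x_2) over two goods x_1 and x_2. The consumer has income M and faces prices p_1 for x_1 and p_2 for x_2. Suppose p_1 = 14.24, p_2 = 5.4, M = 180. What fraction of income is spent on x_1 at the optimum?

share on x_1 = 0.6374

With perfect complements, no substitution: consume in ratio x_1:x_2 = 2:3.
Budget: p_1·x_1 + p_2·(3/2)·x_1 = M, so (2·p_1 + 3·p_2)·x_1 = 2·M.
Demand: x_1*(p_1,p_2,M) = 2·M/(2·p_1 + 3·p_2), x_2* = 3·M/(2·p_1 + 3·p_2).
Here 2·14.24 + 3·5.4 = 44.68, giving x_1* = 8.0573 and x_2* = 12.0859.
Expenditure on x_1: 14.24·8.0573 = 114.7359; share = 0.6374.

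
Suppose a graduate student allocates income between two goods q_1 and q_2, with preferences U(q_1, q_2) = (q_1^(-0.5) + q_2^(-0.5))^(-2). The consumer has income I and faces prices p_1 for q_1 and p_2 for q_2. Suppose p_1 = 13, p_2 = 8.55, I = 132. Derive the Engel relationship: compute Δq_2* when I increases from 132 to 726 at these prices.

Δq_2* = 32.3149

MU_q_1 ∝ q_1^(-1.5), MU_q_2 ∝ q_2^(-1.5), so MRS = (q_2/q_1)^(1.5) = p_1/p_2.
Solve for the ratio: q_2/q_1 = [p_1/p_2]^(2/3).
Substitute q_2 = (q_2/q_1)·q_1 into the budget: q_1* = I/(p_1 + p_2·(q_2/q_1)).
Numerically q_2/q_1 = 1.322264, so q_1* = 132/(13 + 8.55·1.322264) = 5.4309 and q_2* = 1.322264·5.4309 = 7.1811.
At I' = 726: q_2* = 39.496. Change: 39.496 − 7.1811 = 32.3149.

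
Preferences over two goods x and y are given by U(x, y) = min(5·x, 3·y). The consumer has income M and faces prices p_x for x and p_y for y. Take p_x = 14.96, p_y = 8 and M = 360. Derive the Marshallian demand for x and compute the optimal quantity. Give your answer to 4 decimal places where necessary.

x* = 12.7238

With perfect complements, no substitution: consume in ratio x:y = 3:5.
Budget: p_x·x + p_y·(5/3)·x = M, so (3·p_x + 5·p_y)·x = 3·M.
Demand: x*(p_x,p_y,M) = 3·M/(3·p_x + 5·p_y), y* = 5·M/(3·p_x + 5·p_y).
Here 3·14.96 + 5·8 = 84.88, giving x* = 12.7238.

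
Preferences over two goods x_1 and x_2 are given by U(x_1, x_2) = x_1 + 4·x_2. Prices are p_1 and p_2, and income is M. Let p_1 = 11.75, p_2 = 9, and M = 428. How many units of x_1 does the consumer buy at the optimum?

x_1* = 0

Perfect substitutes: compare marginal utility per dollar. 1/p_1 vs 4/p_2 → 0.0851 vs 0.4444.
x_2 gives more utility per dollar, so spend all income on x_2: x_2* = M/p_2, x_1* = 0.
Numerically: x_1* = 0, x_2* = 47.5556.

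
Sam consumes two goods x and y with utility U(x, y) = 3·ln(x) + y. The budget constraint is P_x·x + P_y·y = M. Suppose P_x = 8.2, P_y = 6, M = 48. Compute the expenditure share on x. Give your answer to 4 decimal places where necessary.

MU_x = 3/x, MU_y = 1. Tangency: 3/x = P_x/P_y.
So x*(P_x,P_y) = 3·P_y/P_x, independent of income; and y* = (M − 3·P_y)/P_y.
At the given prices: x* = 3·6/8.2 = 2.1951, and y* = 5.
Expenditure on x: 8.2·2.1951 = 18; share = 0.375.

share on x = 0.375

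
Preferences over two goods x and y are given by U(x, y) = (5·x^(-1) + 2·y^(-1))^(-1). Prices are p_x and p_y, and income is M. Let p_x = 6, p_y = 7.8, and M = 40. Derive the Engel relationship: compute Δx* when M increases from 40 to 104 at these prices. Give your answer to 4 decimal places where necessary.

Δx* = 6.1975

With the ratio pinned down, the budget gives x* = M/(p_x + p_y·(y/x)) and y* = (y/x)·x*.
Numerically y/x = 0.5547, so x* = 40/(6 + 7.8·0.5547) = 3.8735.
At M' = 104: x* = 10.071. Change: 10.071 − 3.8735 = 6.1975.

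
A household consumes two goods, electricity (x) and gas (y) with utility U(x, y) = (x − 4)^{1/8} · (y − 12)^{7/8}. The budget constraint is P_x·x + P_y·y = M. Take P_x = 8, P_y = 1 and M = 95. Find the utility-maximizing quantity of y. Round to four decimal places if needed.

Substituting into the budget: x* = 4 + 0.125·(M − 4·P_x − 12·P_y)/P_x, and y* = 12 + 0.875·(…)/P_y.
Discretionary income = 95 − 4·8 − 12·1 = 51; y* = 12 + 0.875·51/1 = 56.625.

y* = 56.625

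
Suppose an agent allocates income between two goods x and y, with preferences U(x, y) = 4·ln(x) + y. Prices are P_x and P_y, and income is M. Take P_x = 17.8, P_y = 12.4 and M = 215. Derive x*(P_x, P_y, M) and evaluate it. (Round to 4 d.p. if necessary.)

x* = 2.7865

At the given prices: x* = 4·12.4/17.8 = 2.7865.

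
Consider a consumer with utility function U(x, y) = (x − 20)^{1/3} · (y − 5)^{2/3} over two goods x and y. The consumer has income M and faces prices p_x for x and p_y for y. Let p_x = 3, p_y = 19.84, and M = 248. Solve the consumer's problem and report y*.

y* = 7.9839

Let x' = x−20, y' = y−5. MRS = (1/2)·y'/x' = p_x/p_y.
Substituting into the budget: x* = 20 + 1/3·(M − 20·p_x − 5·p_y)/p_x, and y* = 5 + 2/3·(…)/p_y.
Discretionary income = 248 − 20·3 − 5·19.84 = 88.8; y* = 5 + 2/3·88.8/19.84 = 7.9839.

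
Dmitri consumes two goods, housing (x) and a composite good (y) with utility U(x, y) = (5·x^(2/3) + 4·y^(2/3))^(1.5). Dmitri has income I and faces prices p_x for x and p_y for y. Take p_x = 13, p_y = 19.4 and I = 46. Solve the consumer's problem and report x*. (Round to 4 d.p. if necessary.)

Numerically y/x = 0.154062, so x* = 46/(13 + 19.4·0.154062) = 2.877.

x* = 2.877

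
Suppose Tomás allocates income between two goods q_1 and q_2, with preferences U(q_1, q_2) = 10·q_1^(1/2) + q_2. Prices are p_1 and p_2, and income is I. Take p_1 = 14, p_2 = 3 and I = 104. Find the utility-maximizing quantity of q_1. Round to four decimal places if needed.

Set MRS = p_1/p_2: 5·q_1^(−1/2) = p_1/p_2.
Thus q_1* = (5·p_2/p_1)² — independent of I — with the rest of income spent on q_2.
Plugging in: q_1* = (5·3/14)² = 1.148.

q_1* = 1.148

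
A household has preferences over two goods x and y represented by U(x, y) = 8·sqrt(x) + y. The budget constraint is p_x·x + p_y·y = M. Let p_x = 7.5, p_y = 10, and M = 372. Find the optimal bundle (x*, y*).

Utility is quasi-linear in y; the FOC for x is 4/√x = p_x/p_y.
Thus x* = (4·p_y/p_x)² — independent of M — with the rest of income spent on y.
Plugging in: x* = (4·10/7.5)² = 28.4444, y* = 15.8667.

x* = 28.4444, y* = 15.8667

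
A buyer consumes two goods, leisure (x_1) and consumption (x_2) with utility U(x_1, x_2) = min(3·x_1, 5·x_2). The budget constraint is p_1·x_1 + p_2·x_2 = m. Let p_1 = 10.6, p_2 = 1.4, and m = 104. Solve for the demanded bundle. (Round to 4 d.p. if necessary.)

Leontief preferences: the optimum is at the kink where x_1/5 = x_2/3, i.e. x_2 = (3/5)·x_1.
Budget: p_1·x_1 + p_2·(3/5)·x_1 = m, so (5·p_1 + 3·p_2)·x_1 = 5·m.
Demand: x_1*(p_1,p_2,m) = 5·m/(5·p_1 + 3·p_2), x_2* = 3·m/(5·p_1 + 3·p_2).
Here 5·10.6 + 3·1.4 = 57.2, giving x_1* = 9.0909 and x_2* = 5.4545.

x_1* = 9.0909, x_2* = 5.4545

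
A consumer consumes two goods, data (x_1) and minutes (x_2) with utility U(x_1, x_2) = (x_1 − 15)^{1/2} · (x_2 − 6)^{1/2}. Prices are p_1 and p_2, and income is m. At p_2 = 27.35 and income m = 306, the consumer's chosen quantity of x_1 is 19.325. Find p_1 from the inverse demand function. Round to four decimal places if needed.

This is Cobb-Douglas in (x_1−15, x_2−6): tangency gives 0.5·p_2·(x_2−6) = 0.5·p_1·(x_1−15).
Substituting into the budget: x_1* = 15 + 0.5·(m − 15·p_1 − 6·p_2)/p_1, and x_2* = 6 + 0.5·(…)/p_2.
Set x_1* = 19.325 in the demand function and solve for p_1: p_1 = 6.

p_1 = 6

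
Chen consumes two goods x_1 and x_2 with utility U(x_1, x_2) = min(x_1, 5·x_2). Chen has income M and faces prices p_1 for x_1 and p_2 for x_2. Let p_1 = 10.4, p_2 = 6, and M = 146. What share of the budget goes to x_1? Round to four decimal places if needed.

share on x_1 = 0.8966

With perfect complements, no substitution: consume in ratio x_1:x_2 = 5:1.
Budget: p_1·x_1 + p_2·(1/5)·x_1 = M, so (5·p_1 + p_2)·x_1 = 5·M.
Demand: x_1*(p_1,p_2,M) = 5·M/(5·p_1 + p_2), x_2* = M/(5·p_1 + p_2).
Here 5·10.4 + 6 = 58, giving x_1* = 12.5862 and x_2* = 2.5172.
Expenditure on x_1: 10.4·12.5862 = 130.8966; share = 0.8966.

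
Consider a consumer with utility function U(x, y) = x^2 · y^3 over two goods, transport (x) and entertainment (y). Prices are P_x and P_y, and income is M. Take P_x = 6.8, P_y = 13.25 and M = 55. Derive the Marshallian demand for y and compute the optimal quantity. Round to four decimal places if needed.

MU_x/MU_y = (2·y)/(3·x); tangency sets this equal to P_x/P_y.
Rearranging, P_y·y = (3/2)·P_x·x. Substituting into the budget gives P_x·x·(1 + (3/2)) = M.
Demand: x*(P_x,P_y,M) = 0.4·M/P_x and y* = 0.6·M/P_y.
At P_x=6.8, P_y=13.25, M=55: y* = 0.6·55/13.25 = 2.4906.

y* = 2.4906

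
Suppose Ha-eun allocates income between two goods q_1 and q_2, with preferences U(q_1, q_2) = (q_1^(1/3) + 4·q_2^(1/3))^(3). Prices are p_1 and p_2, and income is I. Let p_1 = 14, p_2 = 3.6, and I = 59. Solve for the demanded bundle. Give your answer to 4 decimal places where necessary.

q_1* = 0.2512, q_2* = 15.412

From the CES first-order condition, (1/4)·(q_2/q_1)^(2/3) = p_1/p_2.
Hence q_2/q_1 = (4·p_1/p_2)^(1/(2/3)), i.e. raised to the 1.5 power.
With the ratio pinned down, the budget gives q_1* = I/(p_1 + p_2·(q_2/q_1)) and q_2* = (q_2/q_1)·q_1*.
Numerically q_2/q_1 = 61.351938, so q_1* = 59/(14 + 3.6·61.351938) = 0.2512 and q_2* = 61.351938·0.2512 = 15.412.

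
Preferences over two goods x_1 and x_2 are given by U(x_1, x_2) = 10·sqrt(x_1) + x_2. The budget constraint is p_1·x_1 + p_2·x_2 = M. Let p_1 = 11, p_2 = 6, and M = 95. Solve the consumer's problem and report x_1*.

Utility is quasi-linear in x_2; the FOC for x_1 is 5/√x_1 = p_1/p_2.
Thus x_1* = (5·p_2/p_1)² — independent of M — with the rest of income spent on x_2.
Plugging in: x_1* = (5·6/11)² = 7.438.

x_1* = 7.438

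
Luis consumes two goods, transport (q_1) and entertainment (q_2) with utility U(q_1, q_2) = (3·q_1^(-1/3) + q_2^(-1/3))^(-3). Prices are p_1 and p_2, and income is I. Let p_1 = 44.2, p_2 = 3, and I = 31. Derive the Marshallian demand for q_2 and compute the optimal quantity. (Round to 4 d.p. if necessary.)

q_2* = 1.8905

MRS = MU_q_1/MU_q_2 = 3·(q_2/q_1)^(4/3). Set equal to p_1/p_2.
Solve for the ratio: q_2/q_1 = [(1/3)·p_1/p_2]^(0.75).
Substitute q_2 = (q_2/q_1)·q_1 into the budget: q_1* = I/(p_1 + p_2·(q_2/q_1)).
Numerically q_2/q_1 = 3.299019, so q_1* = 31/(44.2 + 3·3.299019) = 0.573 and q_2* = 3.299019·0.573 = 1.8905.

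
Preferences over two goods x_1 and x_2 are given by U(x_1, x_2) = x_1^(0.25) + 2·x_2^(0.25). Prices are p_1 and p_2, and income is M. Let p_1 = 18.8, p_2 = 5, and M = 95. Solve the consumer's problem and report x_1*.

x_1* = 1.0274

MRS = MU_x_1/MU_x_2 = (1/2)·(x_2/x_1)^(0.75). Set equal to p_1/p_2.
Solve for the ratio: x_2/x_1 = [2·p_1/p_2]^(4/3).
With the ratio pinned down, the budget gives x_1* = M/(p_1 + p_2·(x_2/x_1)) and x_2* = (x_2/x_1)·x_1*.
Numerically x_2/x_1 = 14.732975, so x_1* = 95/(18.8 + 5·14.732975) = 1.0274.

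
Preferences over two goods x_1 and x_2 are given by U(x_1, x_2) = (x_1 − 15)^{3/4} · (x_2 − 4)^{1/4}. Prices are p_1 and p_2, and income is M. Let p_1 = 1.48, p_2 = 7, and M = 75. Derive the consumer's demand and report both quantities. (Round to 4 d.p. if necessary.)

x_1* = 27.5676, x_2* = 4.8857

MRS = 3·(x_2−4)/(x_1−15). Tangency with p_1/p_2 gives x_2−4 = (1/3)·(p_1/p_2)·(x_1−15).
Substituting into the budget: x_1* = 15 + 0.75·(M − 15·p_1 − 4·p_2)/p_1, and x_2* = 4 + 0.25·(…)/p_2.
Discretionary income = 75 − 15·1.48 − 4·7 = 24.8; x_1* = 15 + 0.75·24.8/1.48 = 27.5676; x_2* = 4 + 0.25·24.8/7 = 4.8857.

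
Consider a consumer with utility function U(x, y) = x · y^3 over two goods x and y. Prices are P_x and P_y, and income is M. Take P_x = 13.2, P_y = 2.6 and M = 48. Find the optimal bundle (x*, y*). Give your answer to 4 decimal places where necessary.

x* = 0.9091, y* = 13.8462

Tangency: MRS = (1/3)·y/x = P_x/P_y.
So P_y·y = 3·P_x·x; combined with the budget, a share 0.25 of income goes to x.
Demand: x*(P_x,P_y,M) = 0.25·M/P_x and y* = 0.75·M/P_y.
At P_x=13.2, P_y=2.6, M=48: x* = 0.25·48/13.2 = 0.9091, y* = 13.8462.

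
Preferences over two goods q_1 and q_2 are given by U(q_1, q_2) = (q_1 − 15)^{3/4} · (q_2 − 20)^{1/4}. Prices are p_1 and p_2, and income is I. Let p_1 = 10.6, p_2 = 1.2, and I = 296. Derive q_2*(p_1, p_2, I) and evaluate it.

MRS = 3·(q_2−20)/(q_1−15). Tangency with p_1/p_2 gives q_2−20 = (1/3)·(p_1/p_2)·(q_1−15).
After buying the subsistence bundle (15, 20), a share 0.75 of the remaining income goes to q_1: q_1* = 15 + 0.75·(I − 15p_1 − 20p_2)/p_1.
Discretionary income = 296 − 15·10.6 − 20·1.2 = 113; q_2* = 20 + 0.25·113/1.2 = 43.5417.

q_2* = 43.5417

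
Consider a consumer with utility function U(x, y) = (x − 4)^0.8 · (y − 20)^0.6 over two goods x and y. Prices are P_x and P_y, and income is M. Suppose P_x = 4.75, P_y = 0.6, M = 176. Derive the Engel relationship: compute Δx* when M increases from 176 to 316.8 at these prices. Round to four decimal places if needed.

This is Cobb-Douglas in (x−4, y−20): tangency gives 0.8·P_y·(y−20) = 0.6·P_x·(x−4).
After buying the subsistence bundle (4, 20), a share 4/7 of the remaining income goes to x: x* = 4 + 4/7·(M − 4P_x − 20P_y)/P_x.
Discretionary income = 176 − 4·4.75 − 20·0.6 = 145; x* = 4 + 4/7·145/4.75 = 21.4436.
At M' = 316.8: x* = 38.382. Change: 38.382 − 21.4436 = 16.9383.

Δx* = 16.9383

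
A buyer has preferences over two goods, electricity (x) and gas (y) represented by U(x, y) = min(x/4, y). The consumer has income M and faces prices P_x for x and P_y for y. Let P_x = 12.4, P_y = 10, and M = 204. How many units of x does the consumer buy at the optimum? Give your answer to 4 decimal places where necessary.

Demand: x*(P_x,P_y,M) = 4·M/(4·P_x + P_y), y* = M/(4·P_x + P_y).
Here 4·12.4 + 10 = 59.6, giving x* = 13.6913.

x* = 13.6913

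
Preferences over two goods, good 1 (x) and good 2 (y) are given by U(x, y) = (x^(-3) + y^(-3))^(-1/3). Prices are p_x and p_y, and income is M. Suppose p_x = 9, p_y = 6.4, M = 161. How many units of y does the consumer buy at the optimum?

With the ratio pinned down, the budget gives x* = M/(p_x + p_y·(y/x)) and y* = (y/x)·x*.
Numerically y/x = 1.088969, so x* = 161/(9 + 6.4·1.088969) = 10.0818 and y* = 1.088969·10.0818 = 10.9787.

y* = 10.9787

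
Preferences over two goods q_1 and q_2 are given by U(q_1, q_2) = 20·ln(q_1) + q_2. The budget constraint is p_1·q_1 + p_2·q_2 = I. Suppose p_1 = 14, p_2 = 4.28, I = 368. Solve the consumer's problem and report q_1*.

q_1* = 6.1143

MU_q_1 = 20/q_1, MU_q_2 = 1. Tangency: 20/q_1 = p_1/p_2.
So q_1*(p_1,p_2) = 20·p_2/p_1, independent of income; and q_2* = (I − 20·p_2)/p_2.
At the given prices: q_1* = 20·4.28/14 = 6.1143.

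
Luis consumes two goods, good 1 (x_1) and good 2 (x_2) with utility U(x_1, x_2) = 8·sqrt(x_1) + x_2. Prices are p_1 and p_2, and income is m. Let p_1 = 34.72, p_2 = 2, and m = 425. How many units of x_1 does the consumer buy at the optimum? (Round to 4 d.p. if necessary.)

Thus x_1* = (4·p_2/p_1)² — independent of m — with the rest of income spent on x_2.
Plugging in: x_1* = (4·2/34.72)² = 0.0531.

x_1* = 0.0531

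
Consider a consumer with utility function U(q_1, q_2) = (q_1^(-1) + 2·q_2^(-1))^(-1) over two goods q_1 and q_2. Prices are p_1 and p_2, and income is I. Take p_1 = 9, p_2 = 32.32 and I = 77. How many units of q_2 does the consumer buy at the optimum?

q_2* = 1.735

MU_q_1 ∝ q_1^(-2), MU_q_2 ∝ 2·q_2^(-2), so MRS = (1/2)·(q_2/q_1)^(2) = p_1/p_2.
Hence q_2/q_1 = (2·p_1/p_2)^(1/(2)), i.e. raised to the 0.5 power.
Substitute q_2 = (q_2/q_1)·q_1 into the budget: q_1* = I/(p_1 + p_2·(q_2/q_1)).
Numerically q_2/q_1 = 0.746278, so q_1* = 77/(9 + 32.32·0.746278) = 2.3249 and q_2* = 0.746278·2.3249 = 1.735.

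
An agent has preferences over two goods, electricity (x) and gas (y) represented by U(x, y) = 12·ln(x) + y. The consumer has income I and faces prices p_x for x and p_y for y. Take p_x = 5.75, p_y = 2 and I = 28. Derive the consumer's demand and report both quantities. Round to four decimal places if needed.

Set MRS = p_x/p_y: (12/x)/1 = p_x/p_y.
So x*(p_x,p_y) = 12·p_y/p_x, independent of income; and y* = (I − 12·p_y)/p_y.
At the given prices: x* = 12·2/5.75 = 4.1739, and y* = 2.

x* = 4.1739, y* = 2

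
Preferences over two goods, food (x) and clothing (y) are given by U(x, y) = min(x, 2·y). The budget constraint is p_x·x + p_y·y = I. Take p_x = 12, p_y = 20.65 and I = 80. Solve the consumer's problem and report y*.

With perfect complements, no substitution: consume in ratio x:y = 2:1.
Budget: p_x·x + p_y·(1/2)·x = I, so (2·p_x + p_y)·x = 2·I.
Demand: x*(p_x,p_y,I) = 2·I/(2·p_x + p_y), y* = I/(2·p_x + p_y).
Here 2·12 + 20.65 = 44.65, giving y* = 1.7917.

y* = 1.7917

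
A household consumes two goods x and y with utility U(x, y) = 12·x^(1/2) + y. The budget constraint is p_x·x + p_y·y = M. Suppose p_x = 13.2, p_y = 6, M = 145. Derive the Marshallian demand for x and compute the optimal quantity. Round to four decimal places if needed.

Set MRS = p_x/p_y: 6·x^(−1/2) = p_x/p_y.
Thus x* = (6·p_y/p_x)² — independent of M — with the rest of income spent on y.
Plugging in: x* = (6·6/13.2)² = 7.438.

x* = 7.438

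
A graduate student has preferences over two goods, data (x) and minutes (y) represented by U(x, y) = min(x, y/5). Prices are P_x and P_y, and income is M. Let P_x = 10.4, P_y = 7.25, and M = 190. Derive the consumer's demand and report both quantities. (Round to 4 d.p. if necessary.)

With perfect complements, no substitution: consume in ratio x:y = 1:5.
Budget: P_x·x + P_y·5·x = M, so (P_x + 5·P_y)·x = M.
Demand: x*(P_x,P_y,M) = M/(P_x + 5·P_y), y* = 5·M/(P_x + 5·P_y).
Here 10.4 + 5·7.25 = 46.65, giving x* = 4.0729 and y* = 20.3644.

x* = 4.0729, y* = 20.3644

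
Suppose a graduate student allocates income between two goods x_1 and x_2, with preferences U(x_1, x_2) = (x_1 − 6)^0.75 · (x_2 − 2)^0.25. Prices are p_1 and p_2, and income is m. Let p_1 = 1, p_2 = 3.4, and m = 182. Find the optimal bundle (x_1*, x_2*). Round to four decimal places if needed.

This is Cobb-Douglas in (x_1−6, x_2−2): tangency gives 0.75·p_2·(x_2−2) = 0.25·p_1·(x_1−6).
After buying the subsistence bundle (6, 2), a share 0.75 of the remaining income goes to x_1: x_1* = 6 + 0.75·(m − 6p_1 − 2p_2)/p_1.
Discretionary income = 182 − 6·1 − 2·3.4 = 169.2; x_1* = 6 + 0.75·169.2/1 = 132.9; x_2* = 2 + 0.25·169.2/3.4 = 14.4412.

x_1* = 132.9, x_2* = 14.4412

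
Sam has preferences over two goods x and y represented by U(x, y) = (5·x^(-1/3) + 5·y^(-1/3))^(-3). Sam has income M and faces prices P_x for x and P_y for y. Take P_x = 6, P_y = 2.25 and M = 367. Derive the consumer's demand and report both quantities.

From the CES first-order condition, (y/x)^(4/3) = P_x/P_y.
Solve for the ratio: y/x = [P_x/P_y]^(0.75).
With the ratio pinned down, the budget gives x* = M/(P_x + P_y·(y/x)) and y* = (y/x)·x*.
Numerically y/x = 2.086779, so x* = 367/(6 + 2.25·2.086779) = 34.3143 and y* = 2.086779·34.3143 = 71.6063.

x* = 34.3143, y* = 71.6063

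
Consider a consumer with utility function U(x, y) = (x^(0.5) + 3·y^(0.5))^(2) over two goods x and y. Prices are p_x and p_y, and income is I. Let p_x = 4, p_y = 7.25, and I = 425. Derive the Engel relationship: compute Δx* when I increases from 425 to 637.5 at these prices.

Δx* = 8.9053

Substitute y = (y/x)·x into the budget: x* = I/(p_x + p_y·(y/x)).
Numerically y/x = 2.739596, so x* = 425/(4 + 7.25·2.739596) = 17.8107.
At I' = 637.5: x* = 26.716. Change: 26.716 − 17.8107 = 8.9053.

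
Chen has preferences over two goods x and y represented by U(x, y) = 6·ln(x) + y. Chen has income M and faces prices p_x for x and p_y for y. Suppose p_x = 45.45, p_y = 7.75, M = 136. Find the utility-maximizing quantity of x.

MU_x = 6/x, MU_y = 1. Tangency: 6/x = p_x/p_y.
So x*(p_x,p_y) = 6·p_y/p_x, independent of income; and y* = (M − 6·p_y)/p_y.
At the given prices: x* = 6·7.75/45.45 = 1.0231.

x* = 1.0231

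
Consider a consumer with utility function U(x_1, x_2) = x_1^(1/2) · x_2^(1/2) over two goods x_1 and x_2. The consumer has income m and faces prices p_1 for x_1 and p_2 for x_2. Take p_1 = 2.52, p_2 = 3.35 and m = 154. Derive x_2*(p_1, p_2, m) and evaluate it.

x_2* = 22.9851

Demand: x_1*(p_1,p_2,m) = 0.5·m/p_1 and x_2* = 0.5·m/p_2.
At p_1=2.52, p_2=3.35, m=154: x_2* = 0.5·154/3.35 = 22.9851.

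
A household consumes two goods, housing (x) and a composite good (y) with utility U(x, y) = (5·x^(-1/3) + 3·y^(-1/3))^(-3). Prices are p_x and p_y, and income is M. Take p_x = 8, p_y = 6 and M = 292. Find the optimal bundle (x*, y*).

x* = 22.332, y* = 18.8906

Numerically y/x = 0.845897, so x* = 292/(8 + 6·0.845897) = 22.332 and y* = 0.845897·22.332 = 18.8906.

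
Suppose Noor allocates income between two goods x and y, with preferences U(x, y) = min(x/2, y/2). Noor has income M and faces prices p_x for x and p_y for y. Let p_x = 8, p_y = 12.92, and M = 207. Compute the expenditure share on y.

Here 2·8 + 2·12.92 = 41.84, giving x* = 9.8948 and y* = 9.8948.
Expenditure on y: 12.92·9.8948 = 127.8413; share = 0.6176.

share on y = 0.6176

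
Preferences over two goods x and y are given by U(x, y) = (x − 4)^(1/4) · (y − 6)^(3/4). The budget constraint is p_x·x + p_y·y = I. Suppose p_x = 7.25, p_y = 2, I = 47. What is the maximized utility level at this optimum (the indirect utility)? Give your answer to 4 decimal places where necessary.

V = 1.239

Let x' = x−4, y' = y−6. MRS = (1/3)·y'/x' = p_x/p_y.
After buying the subsistence bundle (4, 6), a share 0.25 of the remaining income goes to x: x* = 4 + 0.25·(I − 4p_x − 6p_y)/p_x.
Discretionary income = 47 − 4·7.25 − 6·2 = 6; x* = 4 + 0.25·6/7.25 = 4.2069; y* = 6 + 0.75·6/2 = 8.25.
Utility at the optimum: U(4.2069, 8.25) = 1.239.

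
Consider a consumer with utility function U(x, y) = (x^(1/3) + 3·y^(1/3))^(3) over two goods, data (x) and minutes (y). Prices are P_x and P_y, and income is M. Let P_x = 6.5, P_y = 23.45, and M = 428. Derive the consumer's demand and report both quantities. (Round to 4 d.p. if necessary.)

x* = 17.6262, y* = 13.3659

MU_x ∝ x^(-2/3), MU_y ∝ 3·y^(-2/3), so MRS = (1/3)·(y/x)^(2/3) = P_x/P_y.
Solve for the ratio: y/x = [3·P_x/P_y]^(1.5).
Substitute y = (y/x)·x into the budget: x* = M/(P_x + P_y·(y/x)).
Numerically y/x = 0.758294, so x* = 428/(6.5 + 23.45·0.758294) = 17.6262 and y* = 0.758294·17.6262 = 13.3659.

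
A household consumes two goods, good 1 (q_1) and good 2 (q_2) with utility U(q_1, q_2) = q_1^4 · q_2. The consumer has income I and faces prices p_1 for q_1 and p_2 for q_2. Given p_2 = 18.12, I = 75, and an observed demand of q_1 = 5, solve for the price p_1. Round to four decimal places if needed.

p_1 = 12

MU_q_1/MU_q_2 = (4·q_2)/(q_1); tangency sets this equal to p_1/p_2.
Rearranging, p_2·q_2 = (1/4)·p_1·q_1. Substituting into the budget gives p_1·q_1·(1 + (1/4)) = I.
Demand: q_1*(p_1,p_2,I) = 0.8·I/p_1 and q_2* = 0.2·I/p_2.
Set q_1* = 5 in the demand function and solve for p_1: p_1 = 12.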